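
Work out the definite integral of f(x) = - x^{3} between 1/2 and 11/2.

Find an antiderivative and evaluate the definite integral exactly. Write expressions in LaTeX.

Antiderivative: F(x) = - \frac{x^{4}}{4}; value = - \frac{915}{4}

Since d/dx undoes antidifferentiation here, F'(x) = f(x) is required of F(x).
F(x) = - \frac{x^{4}}{4} is an antiderivative of f.
Check: d/dx[- \frac{x^{4}}{4}] = - x^{3} = f(x).
F(11/2) = - \frac{14641}{64}; F(1/2) = - \frac{1}{64}.
Integral = F(11/2) - F(1/2) = - \frac{915}{4}.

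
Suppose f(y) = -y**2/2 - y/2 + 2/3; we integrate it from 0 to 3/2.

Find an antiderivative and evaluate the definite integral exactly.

Antiderivative: F(y) = -y**3/6 - y**2/4 + 2*y/3; value = -1/8

The integrand splits into summands that can be handled one at a time.
F(y) = -y**3/6 - y**2/4 + 2*y/3 is an antiderivative of f.
Check: d/dy[-y**3/6 - y**2/4 + 2*y/3] = -y**2/2 - y/2 + 2/3 = f(y).
F(3/2) = -1/8; F(0) = 0.
Integral = F(3/2) - F(0) = -1/8.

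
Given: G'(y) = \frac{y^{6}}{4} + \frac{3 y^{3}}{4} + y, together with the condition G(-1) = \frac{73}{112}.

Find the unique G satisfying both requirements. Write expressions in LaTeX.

Integrate term by term and add the pieces.
A general antiderivative is \frac{y^{7}}{28} + \frac{3 y^{4}}{16} + \frac{y^{2}}{2} + C.
The condition gives C = \frac{73}{112} - (\frac{73}{112}) = 0.
So G(y) = \frac{y^{7}}{28} + \frac{3 y^{4}}{16} + \frac{y^{2}}{2}.
Check: d/dy[\frac{y^{7}}{28} + \frac{3 y^{4}}{16} + \frac{y^{2}}{2}] = \frac{y^{6}}{4} + \frac{3 y^{3}}{4} + y = G'(y).

G(y) = \frac{y^{7}}{28} + \frac{3 y^{4}}{16} + \frac{y^{2}}{2}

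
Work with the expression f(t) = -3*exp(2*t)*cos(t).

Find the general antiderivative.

F(t) = -3*(sin(t) + 2*cos(t))*exp(2*t)/5 + C

An antiderivative F(t) passes only if d/dt[F] lands on f(t) exactly.
Check: d/dt[-3*(sin(t) + 2*cos(t))*exp(2*t)/5] = -3*exp(2*t)*cos(t) = f(t).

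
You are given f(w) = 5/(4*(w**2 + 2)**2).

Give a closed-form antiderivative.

An antiderivative F(w) passes only if d/dw[F] lands on f(w) exactly.
Check: d/dw[5*w/(16*w**2 + 32) + 5*sqrt(2)*atan(sqrt(2)*w/2)/32] = 5/(4*w**4 + 16*w**2 + 16), which equals f(w).

An antiderivative is F(w) = 5*w/(16*w**2 + 32) + 5*sqrt(2)*atan(sqrt(2)*w/2)/32.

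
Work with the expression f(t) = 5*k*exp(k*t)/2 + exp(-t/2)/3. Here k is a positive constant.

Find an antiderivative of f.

An antiderivative is F(t) = (15*exp(t/2)*exp(k*t) - 4)*exp(-t/2)/6.

Integrate term by term and add the pieces.
Check: d/dt[(15*exp(t/2)*exp(k*t) - 4)*exp(-t/2)/6] = (15*k*exp(t/2)*exp(k*t) + 2)*exp(-t/2)/6, which equals f(t).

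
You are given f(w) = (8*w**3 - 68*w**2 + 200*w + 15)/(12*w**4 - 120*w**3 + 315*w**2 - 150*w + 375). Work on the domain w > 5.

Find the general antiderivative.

F(w) = (w*log(2*w**2 + 5/2) - 5*log(2*w**2 + 5/2) - 3)/(3*(w - 5)) + C

Check any antiderivative F(w) by computing F'(w) and comparing it with f(w).
Check: d/dw[(w*log(2*w**2 + 5/2) - 5*log(2*w**2 + 5/2) - 3)/(3*(w - 5))] = (8*w**3 - 68*w**2 + 200*w + 15)/(12*w**4 - 120*w**3 + 315*w**2 - 150*w + 375) = f(w).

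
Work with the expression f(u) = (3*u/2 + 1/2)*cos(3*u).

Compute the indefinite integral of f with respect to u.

F(u) = u*sin(3*u)/2 + sin(3*u)/6 + cos(3*u)/6 + C

Any candidate F(u) must reproduce f(u) exactly when differentiated.
Check: d/du[u*sin(3*u)/2 + sin(3*u)/6 + cos(3*u)/6] = 3*u*cos(3*u)/2 + cos(3*u)/2, which equals f(u).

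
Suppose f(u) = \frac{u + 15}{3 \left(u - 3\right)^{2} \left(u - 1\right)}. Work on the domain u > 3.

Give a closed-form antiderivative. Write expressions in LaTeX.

Factor the denominator (3 \left(u - 3\right)^{2} \left(u - 1\right)) and decompose: f = \frac{4}{3 \left(u - 1\right)} - \frac{4}{3 \left(u - 3\right)} + \frac{3}{\left(u - 3\right)^{2}}; each piece integrates to a log, atan, or power term.
Check: d/du[\frac{- 4 u \log{\left(u - 3 \right)} + 4 u \log{\left(u - 1 \right)} + 12 \log{\left(u - 3 \right)} - 12 \log{\left(u - 1 \right)} - 9}{3 u - 9}] = \frac{u + 15}{3 u^{3} - 21 u^{2} + 45 u - 27}, which equals f(u).

An antiderivative is F(u) = \frac{- 4 u \log{\left(u - 3 \right)} + 4 u \log{\left(u - 1 \right)} + 12 \log{\left(u - 3 \right)} - 12 \log{\left(u - 1 \right)} - 9}{3 u - 9}.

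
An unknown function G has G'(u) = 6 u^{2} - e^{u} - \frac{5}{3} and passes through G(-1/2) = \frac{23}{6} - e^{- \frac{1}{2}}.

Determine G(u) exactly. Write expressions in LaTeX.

The integrand splits into summands that can be handled one at a time.
A general antiderivative is 2 u^{3} - \frac{5 u}{3} - e^{u} + \frac{5}{4} + C.
The condition gives C = \frac{23}{6} - e^{- \frac{1}{2}} - (\frac{11}{6} - e^{- \frac{1}{2}}) = 2.
So G(u) = 2 u^{3} - \frac{5 u}{3} - e^{u} + \frac{13}{4}.
Check: d/du[2 u^{3} - \frac{5 u}{3} - e^{u} + \frac{13}{4}] = 6 u^{2} - e^{u} - \frac{5}{3} = G'(u).

G(u) = 2 u^{3} - \frac{5 u}{3} - e^{u} + \frac{13}{4}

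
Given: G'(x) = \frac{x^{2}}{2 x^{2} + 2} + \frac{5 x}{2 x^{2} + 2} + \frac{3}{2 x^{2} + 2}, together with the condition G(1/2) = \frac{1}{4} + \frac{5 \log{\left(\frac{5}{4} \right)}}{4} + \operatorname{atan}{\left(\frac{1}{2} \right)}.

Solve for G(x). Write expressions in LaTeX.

G(x) = \frac{x}{2} + \frac{5 \log{\left(x^{2} + 1 \right)}}{4} + \operatorname{atan}{\left(x \right)}

The integrand splits into summands that can be handled one at a time.
A general antiderivative is \frac{x}{2} + \frac{5 \log{\left(x^{2} + 1 \right)}}{4} + \operatorname{atan}{\left(x \right)} + C.
The condition gives C = \frac{1}{4} + \frac{5 \log{\left(\frac{5}{4} \right)}}{4} + \operatorname{atan}{\left(\frac{1}{2} \right)} - (\frac{1}{4} + \frac{5 \log{\left(\frac{5}{4} \right)}}{4} + \operatorname{atan}{\left(\frac{1}{2} \right)}) = 0.
So G(x) = \frac{x}{2} + \frac{5 \log{\left(x^{2} + 1 \right)}}{4} + \operatorname{atan}{\left(x \right)}.
Check: d/dx[\frac{x}{2} + \frac{5 \log{\left(x^{2} + 1 \right)}}{4} + \operatorname{atan}{\left(x \right)}] = \frac{x^{2} + 5 x + 3}{2 x^{2} + 2}, which equals G'(x).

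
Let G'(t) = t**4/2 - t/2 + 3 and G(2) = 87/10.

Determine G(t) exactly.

Integrate term by term and add the pieces.
A general antiderivative is t**5/10 - t**2/4 + 3*t + C.
The condition gives C = 87/10 - (41/5) = 1/2.
So G(t) = (2*t**5 - 5*t**2 + 60*t + 10)/20.
Check: d/dt[(2*t**5 - 5*t**2 + 60*t + 10)/20] = t**4/2 - t/2 + 3 = G'(t).

G(t) = (2*t**5 - 5*t**2 + 60*t + 10)/20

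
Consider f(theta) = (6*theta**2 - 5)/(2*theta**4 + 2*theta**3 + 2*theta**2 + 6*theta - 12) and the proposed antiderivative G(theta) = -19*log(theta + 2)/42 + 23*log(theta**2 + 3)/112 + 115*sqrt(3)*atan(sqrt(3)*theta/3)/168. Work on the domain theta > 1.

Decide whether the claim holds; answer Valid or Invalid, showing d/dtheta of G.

d/dtheta[G] = (-theta**2 + 69*theta + 66)/(24*theta**3 + 48*theta**2 + 72*theta + 144)
d/dtheta[G] - f(theta) = -1/(24*theta - 24) != 0.

Invalid: d/dtheta[G] - f = -1/(24*theta - 24), which is not 0.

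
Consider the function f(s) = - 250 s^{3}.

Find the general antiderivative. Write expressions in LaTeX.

Any candidate F(s) must reproduce f(s) exactly when differentiated.
Check: d/ds[- \frac{125 s^{4}}{2}] = - 250 s^{3} = f(s).

F(s) = - \frac{125 s^{4}}{2} + C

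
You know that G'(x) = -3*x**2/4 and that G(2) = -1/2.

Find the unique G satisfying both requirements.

A first test for any G(x): its x-derivative must equal the given G'(x).
A general antiderivative is 1 - x**3/4 + C.
The condition gives C = -1/2 - (-1) = 1/2.
So G(x) = 3/2 - x**3/4.
Check: d/dx[3/2 - x**3/4] = -3*x**2/4 = G'(x).

G(x) = 3/2 - x**3/4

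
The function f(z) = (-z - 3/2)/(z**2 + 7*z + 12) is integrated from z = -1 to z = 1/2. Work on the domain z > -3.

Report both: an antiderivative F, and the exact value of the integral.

The denominator factors as 2*(z + 3)*(z + 4); partial fractions split f into directly integrable pieces: -5/(2*(z + 4)) + 3/(2*(z + 3)).
F(z) = (3*log(z + 3) - 5*log(z + 4))/2 is an antiderivative of f.
Check: d/dz[(3*log(z + 3) - 5*log(z + 4))/2] = (-2*z - 3)/(2*z**2 + 14*z + 24), which equals f(z).
F(1/2) = -5*log(9/2)/2 + 3*log(7/2)/2; F(-1) = -5*log(3)/2 + 3*log(2)/2.
Integral = F(1/2) - F(-1) = -5*log(9/2)/2 - 3*log(2)/2 + 3*log(7/2)/2 + 5*log(3)/2.

Antiderivative: F(z) = (3*log(z + 3) - 5*log(z + 4))/2; value = -5*log(9/2)/2 - 3*log(2)/2 + 3*log(7/2)/2 + 5*log(3)/2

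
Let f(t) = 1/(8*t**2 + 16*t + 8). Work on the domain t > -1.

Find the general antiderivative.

F(t) = -1/(8*t + 8) + C

Differentiate the proposed F(t) back; it has to land on f(t) exactly.
Check: d/dt[-1/(8*t + 8)] = 1/(8*t**2 + 16*t + 8) = f(t).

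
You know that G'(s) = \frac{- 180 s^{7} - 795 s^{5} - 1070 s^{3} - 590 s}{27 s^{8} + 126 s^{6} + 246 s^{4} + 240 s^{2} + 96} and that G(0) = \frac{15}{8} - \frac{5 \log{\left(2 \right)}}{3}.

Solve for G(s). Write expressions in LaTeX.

Whatever form G(s) takes, its d/ds must return the stated G'(s).
A general antiderivative is - \frac{5 \log{\left(s^{4} + 2 s^{2} + 2 \right)}}{3} + \frac{5}{2 \left(s^{2} + \frac{4}{3}\right)} + C.
The condition gives C = \frac{15}{8} - \frac{5 \log{\left(2 \right)}}{3} - (\frac{15}{8} - \frac{5 \log{\left(2 \right)}}{3}) = 0.
So G(s) = - \frac{5 \log{\left(s^{4} + 2 s^{2} + 2 \right)}}{3} + \frac{5}{2 \left(s^{2} + \frac{4}{3}\right)}.
Check: d/ds[- \frac{5 \log{\left(s^{4} + 2 s^{2} + 2 \right)}}{3} + \frac{5}{2 \left(s^{2} + \frac{4}{3}\right)}] = \frac{- 180 s^{7} - 795 s^{5} - 1070 s^{3} - 590 s}{27 s^{8} + 126 s^{6} + 246 s^{4} + 240 s^{2} + 96} = G'(s).

G(s) = - \frac{5 \log{\left(s^{4} + 2 s^{2} + 2 \right)}}{3} + \frac{5}{2 \left(s^{2} + \frac{4}{3}\right)}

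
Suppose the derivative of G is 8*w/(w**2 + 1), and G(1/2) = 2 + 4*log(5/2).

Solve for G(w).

G(w) = 4*log(w**2 + 1) + 2 + 4*log(2)

The substitution u = 2*w**2 + 2 works: G'(w) is exactly (dG/du)*(du/dw) for that inner function.
A general antiderivative is 4*log(2*w**2 + 2) + C.
The condition gives C = 2 + 4*log(5/2) - (4*log(5/2)) = 2.
So G(w) = 4*log(w**2 + 1) + 2 + 4*log(2).
Check: d/dw[4*log(w**2 + 1) + 2 + 4*log(2)] = 8*w/(w**2 + 1) = G'(w).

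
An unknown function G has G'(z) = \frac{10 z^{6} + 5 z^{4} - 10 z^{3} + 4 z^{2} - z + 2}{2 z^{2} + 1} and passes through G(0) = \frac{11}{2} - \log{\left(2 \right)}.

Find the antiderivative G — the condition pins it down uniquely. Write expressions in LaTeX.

A first test for any G(z): its z-derivative must equal the given G'(z).
A general antiderivative is z^{5} - \frac{5 z^{2}}{2} + 2 z + \log{\left(z^{2} + \frac{1}{2} \right)} + 5 + C.
The condition gives C = \frac{11}{2} - \log{\left(2 \right)} - (5 - \log{\left(2 \right)}) = \frac{1}{2}.
So G(z) = z^{5} - \frac{5 z^{2}}{2} + 2 z + \log{\left(z^{2} + \frac{1}{2} \right)} + \frac{11}{2}.
Check: d/dz[z^{5} - \frac{5 z^{2}}{2} + 2 z + \log{\left(z^{2} + \frac{1}{2} \right)} + \frac{11}{2}] = \frac{10 z^{6} + 5 z^{4} - 10 z^{3} + 4 z^{2} - z + 2}{2 z^{2} + 1} = G'(z).

G(z) = z^{5} - \frac{5 z^{2}}{2} + 2 z + \log{\left(z^{2} + \frac{1}{2} \right)} + \frac{11}{2}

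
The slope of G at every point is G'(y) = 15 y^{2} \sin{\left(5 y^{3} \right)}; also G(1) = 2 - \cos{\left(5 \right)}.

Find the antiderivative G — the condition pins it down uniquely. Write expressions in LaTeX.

G(y) = 2 - \cos{\left(5 y^{3} \right)}

The substitution u = 5 y^{3} works: G'(y) is exactly (dG/du)*(du/dy) for that inner function.
A general antiderivative is - \cos{\left(5 y^{3} \right)} + C.
The condition gives C = 2 - \cos{\left(5 \right)} - (- \cos{\left(5 \right)}) = 2.
So G(y) = 2 - \cos{\left(5 y^{3} \right)}.
Check: d/dy[2 - \cos{\left(5 y^{3} \right)}] = 15 y^{2} \sin{\left(5 y^{3} \right)} = G'(y).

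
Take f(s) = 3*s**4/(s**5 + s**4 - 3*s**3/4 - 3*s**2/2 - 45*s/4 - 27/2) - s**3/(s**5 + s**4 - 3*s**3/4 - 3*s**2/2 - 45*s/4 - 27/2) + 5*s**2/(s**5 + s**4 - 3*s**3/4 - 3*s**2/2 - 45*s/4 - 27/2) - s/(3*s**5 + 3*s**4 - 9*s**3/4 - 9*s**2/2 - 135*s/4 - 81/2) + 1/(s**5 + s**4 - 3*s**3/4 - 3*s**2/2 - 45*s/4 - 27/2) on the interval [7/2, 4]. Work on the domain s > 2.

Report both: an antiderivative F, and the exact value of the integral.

The denominator factors as 3*(s - 2)*(2*s + 3)**2*(s**2 + 3); partial fractions split f into directly integrable pieces: 4*(271*s - 606)/(3087*(s**2 + 3)) + 12010/(3087*(2*s + 3)) - 334/(49*(2*s + 3)**2) + 724/(1029*(s - 2)).
F(s) = -(-4344*s*log(s - 2) - 12010*s*log(s + 3/2) - 1084*s*log(s**2 + 3) + 1616*sqrt(3)*s*atan(sqrt(3)*s/3) - 6516*log(s - 2) - 18015*log(s + 3/2) - 1626*log(s**2 + 3) + 2424*sqrt(3)*atan(sqrt(3)*s/3) - 10521)/(3087*(2*s + 3)) is an antiderivative of f.
Check: d/ds[-(-4344*s*log(s - 2) - 12010*s*log(s + 3/2) - 1084*s*log(s**2 + 3) + 1616*sqrt(3)*s*atan(sqrt(3)*s/3) - 6516*log(s - 2) - 18015*log(s + 3/2) - 1626*log(s**2 + 3) + 2424*sqrt(3)*atan(sqrt(3)*s/3) - 10521)/(3087*(2*s + 3))] = (36*s**4 - 12*s**3 + 60*s**2 - 4*s + 12)/(12*s**5 + 12*s**4 - 9*s**3 - 18*s**2 - 135*s - 162), which equals f(s).
F(4) = -808*sqrt(3)*atan(4*sqrt(3)/3)/3087 + 167/539 + 724*log(2)/1029 + 542*log(19)/3087 + 6005*log(11/2)/3087; F(7/2) = -808*sqrt(3)*atan(7*sqrt(3)/6)/3087 + 724*log(3/2)/1029 + 167/490 + 542*log(61/4)/3087 + 6005*log(5)/3087.
Integral = F(4) - F(7/2) = -6005*log(5)/3087 - 808*sqrt(3)*atan(4*sqrt(3)/3)/3087 - 542*log(61/4)/3087 - 724*log(3/2)/1029 - 167/5390 + 724*log(2)/1029 + 808*sqrt(3)*atan(7*sqrt(3)/6)/3087 + 542*log(19)/3087 + 6005*log(11/2)/3087.

Antiderivative: F(s) = -(-4344*s*log(s - 2) - 12010*s*log(s + 3/2) - 1084*s*log(s**2 + 3) + 1616*sqrt(3)*s*atan(sqrt(3)*s/3) - 6516*log(s - 2) - 18015*log(s + 3/2) - 1626*log(s**2 + 3) + 2424*sqrt(3)*atan(sqrt(3)*s/3) - 10521)/(3087*(2*s + 3)); value = -6005*log(5)/3087 - 808*sqrt(3)*atan(4*sqrt(3)/3)/3087 - 542*log(61/4)/3087 - 724*log(3/2)/1029 - 167/5390 + 724*log(2)/1029 + 808*sqrt(3)*atan(7*sqrt(3)/6)/3087 + 542*log(19)/3087 + 6005*log(11/2)/3087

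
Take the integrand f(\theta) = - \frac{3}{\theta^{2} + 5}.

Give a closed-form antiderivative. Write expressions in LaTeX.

An antiderivative is F(\theta) = - \frac{3 \sqrt{5} \operatorname{atan}{\left(\frac{\sqrt{5} \theta}{5} \right)}}{5}.

Differentiate the proposed F(\theta) back; it has to land on f(\theta) exactly.
Check: d/d\theta[- \frac{3 \sqrt{5} \operatorname{atan}{\left(\frac{\sqrt{5} \theta}{5} \right)}}{5}] = - \frac{3}{\theta^{2} + 5} = f(\theta).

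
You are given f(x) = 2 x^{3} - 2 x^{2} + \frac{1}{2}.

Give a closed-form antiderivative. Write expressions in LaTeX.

An antiderivative is F(x) = \frac{x \left(3 x^{3} - 4 x^{2} + 3\right)}{6}.

Integrate term by term and add the pieces.
Check: d/dx[\frac{x \left(3 x^{3} - 4 x^{2} + 3\right)}{6}] = 2 x^{3} - 2 x^{2} + \frac{1}{2} = f(x).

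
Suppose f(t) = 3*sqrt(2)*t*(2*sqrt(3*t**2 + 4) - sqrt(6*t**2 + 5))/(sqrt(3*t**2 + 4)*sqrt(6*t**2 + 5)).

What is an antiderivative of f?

For F(t) to be correct the identity F'(t) - f(t) = 0 must hold.
Check: d/dt[-2*sqrt(3*t**2/2 + 2) + 2*sqrt(3*t**2 + 5/2)] = (6*sqrt(2)*t*sqrt(3*t**2 + 4) - 3*sqrt(2)*t*sqrt(6*t**2 + 5))/(sqrt(3*t**2 + 4)*sqrt(6*t**2 + 5)), which equals f(t).

An antiderivative is F(t) = -2*sqrt(3*t**2/2 + 2) + 2*sqrt(3*t**2 + 5/2).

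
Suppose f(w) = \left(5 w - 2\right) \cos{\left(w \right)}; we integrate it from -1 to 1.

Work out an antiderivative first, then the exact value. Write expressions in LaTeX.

Antiderivative: F(w) = 5 w \sin{\left(w \right)} - 2 \sin{\left(w \right)} + 5 \cos{\left(w \right)}; value = - 4 \sin{\left(1 \right)}

For F(w) to be correct the identity F'(w) - f(w) = 0 must hold.
F(w) = 5 w \sin{\left(w \right)} - 2 \sin{\left(w \right)} + 5 \cos{\left(w \right)} is an antiderivative of f.
Check: d/dw[5 w \sin{\left(w \right)} - 2 \sin{\left(w \right)} + 5 \cos{\left(w \right)}] = 5 w \cos{\left(w \right)} - 2 \cos{\left(w \right)}, which equals f(w).
F(1) = 3 \sin{\left(1 \right)} + 5 \cos{\left(1 \right)}; F(-1) = 5 \cos{\left(1 \right)} + 7 \sin{\left(1 \right)}.
Integral = F(1) - F(-1) = - 4 \sin{\left(1 \right)}.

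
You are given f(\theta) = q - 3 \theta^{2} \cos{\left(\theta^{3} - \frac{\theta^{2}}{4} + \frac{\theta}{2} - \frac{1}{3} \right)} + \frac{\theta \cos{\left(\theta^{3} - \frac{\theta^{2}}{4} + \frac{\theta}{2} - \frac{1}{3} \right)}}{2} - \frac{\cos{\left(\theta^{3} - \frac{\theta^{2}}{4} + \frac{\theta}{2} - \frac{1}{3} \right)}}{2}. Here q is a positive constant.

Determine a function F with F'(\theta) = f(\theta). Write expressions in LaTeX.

An antiderivative is F(\theta) = q \theta - \sin{\left(\theta^{3} - \frac{\theta^{2}}{4} + \frac{\theta}{2} - \frac{1}{3} \right)}.

The integrand splits into summands that can be handled one at a time.
Check: d/d\theta[q \theta - \sin{\left(\theta^{3} - \frac{\theta^{2}}{4} + \frac{\theta}{2} - \frac{1}{3} \right)}] = q - 3 \theta^{2} \cos{\left(\theta^{3} - \frac{\theta^{2}}{4} + \frac{\theta}{2} - \frac{1}{3} \right)} + \frac{\theta \cos{\left(\theta^{3} - \frac{\theta^{2}}{4} + \frac{\theta}{2} - \frac{1}{3} \right)}}{2} - \frac{\cos{\left(\theta^{3} - \frac{\theta^{2}}{4} + \frac{\theta}{2} - \frac{1}{3} \right)}}{2} = f(\theta).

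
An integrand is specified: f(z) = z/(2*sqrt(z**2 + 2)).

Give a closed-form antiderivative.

f matches the chain-rule pattern g'(h)*h' with inner function h(z) = z**2 + 2; substituting u = h(z) collapses the integral.
Check: d/dz[sqrt(z**2 + 2)/2] = z/(2*sqrt(z**2 + 2)) = f(z).

An antiderivative is F(z) = sqrt(z**2 + 2)/2.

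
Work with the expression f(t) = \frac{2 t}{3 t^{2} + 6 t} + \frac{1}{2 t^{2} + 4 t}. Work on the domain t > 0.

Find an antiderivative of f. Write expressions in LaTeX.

Factor the denominator (6 t \left(t + 2\right)) and decompose: f = \frac{5}{12 \left(t + 2\right)} + \frac{1}{4 t}; each piece integrates to a log, atan, or power term.
Check: d/dt[\frac{3 \log{\left(t \right)} + 5 \log{\left(t + 2 \right)}}{12}] = \frac{4 t + 3}{6 t^{2} + 12 t}, which equals f(t).

An antiderivative is F(t) = \frac{3 \log{\left(t \right)} + 5 \log{\left(t + 2 \right)}}{12}.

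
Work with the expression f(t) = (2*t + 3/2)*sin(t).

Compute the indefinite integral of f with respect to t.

F(t) = -2*t*cos(t) + 2*sin(t) - 3*cos(t)/2 + C

Check any antiderivative F(t) by computing F'(t) and comparing it with f(t).
Check: d/dt[-2*t*cos(t) + 2*sin(t) - 3*cos(t)/2] = 2*t*sin(t) + 3*sin(t)/2, which equals f(t).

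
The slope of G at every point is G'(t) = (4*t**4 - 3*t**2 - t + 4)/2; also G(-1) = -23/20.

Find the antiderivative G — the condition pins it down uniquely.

G(t) = 2*t**5/5 - t**3/2 - t**2/4 + 2*t + 1

Any candidate G(t) must reproduce the stated G'(t) exactly.
A general antiderivative is 2*t**5/5 - t**3/2 - t**2/4 + 2*t + C.
The condition gives C = -23/20 - (-43/20) = 1.
So G(t) = 2*t**5/5 - t**3/2 - t**2/4 + 2*t + 1.
Check: d/dt[2*t**5/5 - t**3/2 - t**2/4 + 2*t + 1] = 2*t**4 - 3*t**2/2 - t/2 + 2, which equals G'(t).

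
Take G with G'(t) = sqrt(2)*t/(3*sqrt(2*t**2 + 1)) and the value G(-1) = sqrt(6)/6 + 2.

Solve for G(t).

G(t) = sqrt(t**2 + 1/2)/3 + 2

G'(t) matches the chain-rule pattern g'(h)*h' with inner function h(t) = t**2 + 1/2; substituting u = h(t) collapses the integral.
A general antiderivative is sqrt(t**2 + 1/2)/3 + C.
The condition gives C = sqrt(6)/6 + 2 - (sqrt(6)/6) = 2.
So G(t) = sqrt(t**2 + 1/2)/3 + 2.
Check: d/dt[sqrt(t**2 + 1/2)/3 + 2] = sqrt(2)*t/(3*sqrt(2*t**2 + 1)) = G'(t).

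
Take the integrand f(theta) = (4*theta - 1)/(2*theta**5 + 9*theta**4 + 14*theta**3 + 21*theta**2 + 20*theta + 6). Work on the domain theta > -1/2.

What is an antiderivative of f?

An antiderivative is F(theta) = (-176*log(theta + 1/2) + 275*log(theta + 1) - 39*log(theta + 3) - 30*log(theta**2 + 2) + 35*sqrt(2)*atan(sqrt(2)*theta/2))/330.

The denominator factors as (theta + 1)*(theta + 3)*(2*theta + 1)*(theta**2 + 2); partial fractions split f into directly integrable pieces: -(6*theta - 7)/(33*(theta**2 + 2)) - 16/(15*(2*theta + 1)) - 13/(110*(theta + 3)) + 5/(6*(theta + 1)).
Check: d/dtheta[(-176*log(theta + 1/2) + 275*log(theta + 1) - 39*log(theta + 3) - 30*log(theta**2 + 2) + 35*sqrt(2)*atan(sqrt(2)*theta/2))/330] = (4*theta - 1)/(2*theta**5 + 9*theta**4 + 14*theta**3 + 21*theta**2 + 20*theta + 6) = f(theta).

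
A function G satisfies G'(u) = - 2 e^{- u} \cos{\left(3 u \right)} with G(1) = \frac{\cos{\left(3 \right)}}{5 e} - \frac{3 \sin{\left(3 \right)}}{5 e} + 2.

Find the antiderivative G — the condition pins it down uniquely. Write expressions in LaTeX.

G(u) = \frac{\left(10 e^{u} - 3 \sin{\left(3 u \right)} + \cos{\left(3 u \right)}\right) e^{- u}}{5}

Check a candidate G(u) by differentiating: d/du[G] must match the given G'(u).
A general antiderivative is - \frac{3 e^{- u} \sin{\left(3 u \right)}}{5} + \frac{e^{- u} \cos{\left(3 u \right)}}{5} + C.
The condition gives C = \frac{\cos{\left(3 \right)}}{5 e} - \frac{3 \sin{\left(3 \right)}}{5 e} + 2 - (\frac{\cos{\left(3 \right)}}{5 e} - \frac{3 \sin{\left(3 \right)}}{5 e}) = 2.
So G(u) = \frac{\left(10 e^{u} - 3 \sin{\left(3 u \right)} + \cos{\left(3 u \right)}\right) e^{- u}}{5}.
Check: d/du[\frac{\left(10 e^{u} - 3 \sin{\left(3 u \right)} + \cos{\left(3 u \right)}\right) e^{- u}}{5}] = - 2 e^{- u} \cos{\left(3 u \right)} = G'(u).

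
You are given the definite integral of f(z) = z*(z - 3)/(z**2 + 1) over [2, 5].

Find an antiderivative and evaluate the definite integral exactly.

For F(z) to be correct the identity F'(z) - f(z) = 0 must hold.
F(z) = (2*z - 3*log(z**2 + 1) - 2*atan(z))/2 is an antiderivative of f.
Check: d/dz[(2*z - 3*log(z**2 + 1) - 2*atan(z))/2] = (z**2 - 3*z)/(z**2 + 1), which equals f(z).
F(5) = -3*log(26)/2 - atan(5) + 5; F(2) = -3*log(5)/2 - atan(2) + 2.
Integral = F(5) - F(2) = -3*log(26)/2 - atan(5) + atan(2) + 3*log(5)/2 + 3.

Antiderivative: F(z) = (2*z - 3*log(z**2 + 1) - 2*atan(z))/2; value = -3*log(26)/2 - atan(5) + atan(2) + 3*log(5)/2 + 3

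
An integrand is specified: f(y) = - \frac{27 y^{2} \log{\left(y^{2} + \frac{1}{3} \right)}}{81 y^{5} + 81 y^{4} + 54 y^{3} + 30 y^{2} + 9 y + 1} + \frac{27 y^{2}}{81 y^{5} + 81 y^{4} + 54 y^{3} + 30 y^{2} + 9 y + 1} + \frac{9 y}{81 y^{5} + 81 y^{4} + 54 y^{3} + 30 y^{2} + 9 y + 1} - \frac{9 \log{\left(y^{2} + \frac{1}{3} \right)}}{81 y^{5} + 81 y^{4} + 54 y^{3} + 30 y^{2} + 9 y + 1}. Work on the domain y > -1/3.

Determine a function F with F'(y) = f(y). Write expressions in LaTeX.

Recognize the product-rule pattern: f = u'v + uv' with u = \frac{3}{2 \left(3 y + 1\right)^{2}}, v = \log{\left(y^{2} + \frac{1}{3} \right)}, so integration by parts undoes it.
Check: d/dy[\frac{3 \log{\left(y^{2} + \frac{1}{3} \right)}}{2 \left(3 y + 1\right)^{2}}] = \frac{- 27 y^{2} \log{\left(y^{2} + \frac{1}{3} \right)} + 27 y^{2} + 9 y - 9 \log{\left(y^{2} + \frac{1}{3} \right)}}{81 y^{5} + 81 y^{4} + 54 y^{3} + 30 y^{2} + 9 y + 1}, which equals f(y).

An antiderivative is F(y) = \frac{3 \log{\left(y^{2} + \frac{1}{3} \right)}}{2 \left(3 y + 1\right)^{2}}.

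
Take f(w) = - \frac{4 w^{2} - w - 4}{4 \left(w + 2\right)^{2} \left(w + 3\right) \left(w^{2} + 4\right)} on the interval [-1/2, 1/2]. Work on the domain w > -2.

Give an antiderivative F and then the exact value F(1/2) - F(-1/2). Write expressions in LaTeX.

Antiderivative: F(w) = \frac{3 \log{\left(w + 2 \right)}}{4} - \frac{35 \log{\left(w + 3 \right)}}{52} - \frac{\log{\left(w^{2} + 4 \right)}}{26} - \frac{17 \operatorname{atan}{\left(\frac{w}{2} \right)}}{416} + \frac{7}{16 w + 32}; value = - \frac{35 \log{\left(\frac{7}{2} \right)}}{52} - \frac{3 \log{\left(\frac{3}{2} \right)}}{4} - \frac{7}{60} - \frac{17 \operatorname{atan}{\left(\frac{1}{4} \right)}}{208} + \frac{37 \log{\left(\frac{5}{2} \right)}}{26}

The denominator factors as 4 \left(w + 2\right)^{2} \left(w + 3\right) \left(w^{2} + 4\right); partial fractions split f into directly integrable pieces: - \frac{16 w + 17}{208 \left(w^{2} + 4\right)} - \frac{35}{52 \left(w + 3\right)} + \frac{3}{4 \left(w + 2\right)} - \frac{7}{16 \left(w + 2\right)^{2}}.
F(w) = \frac{3 \log{\left(w + 2 \right)}}{4} - \frac{35 \log{\left(w + 3 \right)}}{52} - \frac{\log{\left(w^{2} + 4 \right)}}{26} - \frac{17 \operatorname{atan}{\left(\frac{w}{2} \right)}}{416} + \frac{7}{16 w + 32} is an antiderivative of f.
Check: d/dw[\frac{3 \log{\left(w + 2 \right)}}{4} - \frac{35 \log{\left(w + 3 \right)}}{52} - \frac{\log{\left(w^{2} + 4 \right)}}{26} - \frac{17 \operatorname{atan}{\left(\frac{w}{2} \right)}}{416} + \frac{7}{16 w + 32}] = \frac{- 4 w^{2} + w + 4}{4 w^{5} + 28 w^{4} + 80 w^{3} + 160 w^{2} + 256 w + 192}, which equals f(w).
F(1/2) = - \frac{35 \log{\left(\frac{7}{2} \right)}}{52} - \frac{\log{\left(\frac{17}{4} \right)}}{26} - \frac{17 \operatorname{atan}{\left(\frac{1}{4} \right)}}{416} + \frac{7}{40} + \frac{3 \log{\left(\frac{5}{2} \right)}}{4}; F(-1/2) = - \frac{35 \log{\left(\frac{5}{2} \right)}}{52} - \frac{\log{\left(\frac{17}{4} \right)}}{26} + \frac{17 \operatorname{atan}{\left(\frac{1}{4} \right)}}{416} + \frac{7}{24} + \frac{3 \log{\left(\frac{3}{2} \right)}}{4}.
Integral = F(1/2) - F(-1/2) = - \frac{35 \log{\left(\frac{7}{2} \right)}}{52} - \frac{3 \log{\left(\frac{3}{2} \right)}}{4} - \frac{7}{60} - \frac{17 \operatorname{atan}{\left(\frac{1}{4} \right)}}{208} + \frac{37 \log{\left(\frac{5}{2} \right)}}{26}.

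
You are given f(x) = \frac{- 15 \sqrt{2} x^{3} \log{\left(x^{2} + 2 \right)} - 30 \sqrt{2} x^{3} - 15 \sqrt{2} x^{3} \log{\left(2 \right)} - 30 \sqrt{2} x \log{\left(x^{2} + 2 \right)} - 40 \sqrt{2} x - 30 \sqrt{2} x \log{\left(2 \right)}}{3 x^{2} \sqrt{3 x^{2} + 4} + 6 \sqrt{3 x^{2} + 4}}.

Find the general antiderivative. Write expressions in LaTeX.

F(x) = - \frac{10 \sqrt{\frac{3 x^{2}}{2} + 2} \log{\left(2 x^{2} + 4 \right)}}{3} + C

f has the shape u'v + uv' for u = - \frac{10 \sqrt{\frac{3 x^{2}}{2} + 2}}{3} and v = \log{\left(2 x^{2} + 4 \right)} — it is the derivative of the product u*v.
Check: d/dx[- \frac{10 \sqrt{\frac{3 x^{2}}{2} + 2} \log{\left(2 x^{2} + 4 \right)}}{3}] = \frac{- 30 x^{3} \log{\left(x^{2} + 2 \right)} - 60 x^{3} - 30 x^{3} \log{\left(2 \right)} - 60 x \log{\left(x^{2} + 2 \right)} - 80 x - 60 x \log{\left(2 \right)}}{3 \sqrt{2} x^{2} \sqrt{3 x^{2} + 4} + 6 \sqrt{2} \sqrt{3 x^{2} + 4}}, which equals f(x).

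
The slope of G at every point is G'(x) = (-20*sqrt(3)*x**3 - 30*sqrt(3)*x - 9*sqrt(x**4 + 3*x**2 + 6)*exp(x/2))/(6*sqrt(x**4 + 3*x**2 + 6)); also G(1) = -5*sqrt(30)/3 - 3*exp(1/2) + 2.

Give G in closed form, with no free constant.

For G(x) to be correct, d/dx[G] must agree with the stated G'(x) identically.
A general antiderivative is -5*sqrt(x**4/3 + x**2 + 2) - 3*exp(x/2) + C.
The condition gives C = -5*sqrt(30)/3 - 3*exp(1/2) + 2 - (-5*sqrt(30)/3 - 3*exp(1/2)) = 2.
So G(x) = -(5*sqrt(3)*sqrt(x**4 + 3*x**2 + 6) + 9*exp(x/2) - 6)/3.
Check: d/dx[-(5*sqrt(3)*sqrt(x**4 + 3*x**2 + 6) + 9*exp(x/2) - 6)/3] = (-20*sqrt(3)*x**3 - 30*sqrt(3)*x - 9*sqrt(x**4 + 3*x**2 + 6)*exp(x/2))/(6*sqrt(x**4 + 3*x**2 + 6)) = G'(x).

G(x) = -(5*sqrt(3)*sqrt(x**4 + 3*x**2 + 6) + 9*exp(x/2) - 6)/3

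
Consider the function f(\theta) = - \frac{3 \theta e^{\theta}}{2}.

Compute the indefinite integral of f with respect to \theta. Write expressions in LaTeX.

F(\theta) = - \frac{3 \theta e^{\theta}}{2} + \frac{3 e^{\theta}}{2} + C

f has the shape u'v + uv' for u = \frac{3}{2} - \frac{3 \theta}{2} and v = e^{\theta} — it is the derivative of the product u*v.
Check: d/d\theta[- \frac{3 \theta e^{\theta}}{2} + \frac{3 e^{\theta}}{2}] = - \frac{3 \theta e^{\theta}}{2} = f(\theta).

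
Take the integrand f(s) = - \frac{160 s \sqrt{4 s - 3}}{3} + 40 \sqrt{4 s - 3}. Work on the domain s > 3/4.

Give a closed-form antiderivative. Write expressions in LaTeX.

An antiderivative is F(s) = - \frac{64 s^{2} \sqrt{4 s - 3}}{3} + 32 s \sqrt{4 s - 3} - 12 \sqrt{4 s - 3}.

Integrate term by term and add the pieces.
Check: d/ds[- \frac{64 s^{2} \sqrt{4 s - 3}}{3} + 32 s \sqrt{4 s - 3} - 12 \sqrt{4 s - 3}] = \frac{- 640 s^{2} + 960 s - 360}{3 \sqrt{4 s - 3}}, which equals f(s).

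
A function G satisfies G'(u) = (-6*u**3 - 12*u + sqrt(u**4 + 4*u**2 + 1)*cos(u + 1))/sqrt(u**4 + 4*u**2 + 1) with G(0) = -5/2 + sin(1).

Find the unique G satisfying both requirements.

G(u) = -3*sqrt(u**4 + 4*u**2 + 1) + sin(u + 1) + 1/2

Differentiate the proposed G(u) back; it has to land on the given G'(u).
A general antiderivative is -3*sqrt(u**4 + 4*u**2 + 1) + sin(u + 1) + C.
The condition gives C = -5/2 + sin(1) - (-3 + sin(1)) = 1/2.
So G(u) = -3*sqrt(u**4 + 4*u**2 + 1) + sin(u + 1) + 1/2.
Check: d/du[-3*sqrt(u**4 + 4*u**2 + 1) + sin(u + 1) + 1/2] = (-6*u**3 - 12*u + sqrt(u**4 + 4*u**2 + 1)*cos(u + 1))/sqrt(u**4 + 4*u**2 + 1) = G'(u).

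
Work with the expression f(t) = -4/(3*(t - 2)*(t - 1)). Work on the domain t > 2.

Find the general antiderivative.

Factor the denominator (3*(t - 2)*(t - 1)) and decompose: f = 4/(3*(t - 1)) - 4/(3*(t - 2)); each piece integrates to a log, atan, or power term.
Check: d/dt[4*(-log(t - 2) + log(t - 1))/3] = -4/(3*t**2 - 9*t + 6), which equals f(t).

F(t) = 4*(-log(t - 2) + log(t - 1))/3 + C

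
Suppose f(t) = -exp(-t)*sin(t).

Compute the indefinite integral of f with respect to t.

F(t) = (sin(t) + cos(t))*exp(-t)/2 + C

A candidate is checked by its d/dt: the result must match f(t).
Check: d/dt[(sin(t) + cos(t))*exp(-t)/2] = -exp(-t)*sin(t) = f(t).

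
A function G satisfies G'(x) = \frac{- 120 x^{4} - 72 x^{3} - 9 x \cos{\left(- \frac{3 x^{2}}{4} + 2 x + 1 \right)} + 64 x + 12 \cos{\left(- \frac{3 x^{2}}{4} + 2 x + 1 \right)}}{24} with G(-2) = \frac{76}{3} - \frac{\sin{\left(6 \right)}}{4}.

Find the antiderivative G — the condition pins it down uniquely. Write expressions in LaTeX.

G(x) = - \frac{12 x^{5} + 9 x^{4} - 16 x^{2} - 3 \sin{\left(- \frac{3 x^{2}}{4} + 2 x + 1 \right)}}{12}

Since d/dx undoes antidifferentiation here, G(x) must give back the stated G'(x).
A general antiderivative is - x^{5} - \frac{3 x^{4}}{4} + \frac{4 x^{2}}{3} + \frac{\sin{\left(- \frac{3 x^{2}}{4} + 2 x + 1 \right)}}{4} + C.
The condition gives C = \frac{76}{3} - \frac{\sin{\left(6 \right)}}{4} - (\frac{76}{3} - \frac{\sin{\left(6 \right)}}{4}) = 0.
So G(x) = - \frac{12 x^{5} + 9 x^{4} - 16 x^{2} - 3 \sin{\left(- \frac{3 x^{2}}{4} + 2 x + 1 \right)}}{12}.
Check: d/dx[- \frac{12 x^{5} + 9 x^{4} - 16 x^{2} - 3 \sin{\left(- \frac{3 x^{2}}{4} + 2 x + 1 \right)}}{12}] = - 5 x^{4} - 3 x^{3} - \frac{3 x \cos{\left(- \frac{3 x^{2}}{4} + 2 x + 1 \right)}}{8} + \frac{8 x}{3} + \frac{\cos{\left(- \frac{3 x^{2}}{4} + 2 x + 1 \right)}}{2}, which equals G'(x).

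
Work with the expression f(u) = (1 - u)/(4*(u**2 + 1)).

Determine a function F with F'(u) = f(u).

Whatever form F(u) takes, F'(u) = f(u) is non-negotiable.
Check: d/du[(-log(u**2 + 1) + 2*atan(u))/8] = (1 - u)/(4*u**2 + 4), which equals f(u).

An antiderivative is F(u) = (-log(u**2 + 1) + 2*atan(u))/8.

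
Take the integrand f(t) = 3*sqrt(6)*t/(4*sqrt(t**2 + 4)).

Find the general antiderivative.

f matches the chain-rule pattern g'(h)*h' with inner function h(t) = 3*t**2/2 + 6; substituting u = h(t) collapses the integral.
Check: d/dt[3*sqrt(6)*sqrt(t**2 + 4)/4] = 3*sqrt(6)*t/(4*sqrt(t**2 + 4)) = f(t).

F(t) = 3*sqrt(6)*sqrt(t**2 + 4)/4 + C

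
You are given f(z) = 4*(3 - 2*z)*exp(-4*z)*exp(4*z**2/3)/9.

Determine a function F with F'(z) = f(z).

An antiderivative is F(z) = -exp(-4*z)*exp(4*z**2/3)/3.

f matches the chain-rule pattern g'(h)*h' with inner function h(z) = 4*z**2/3 - 4*z; substituting u = h(z) collapses the integral.
Check: d/dz[-exp(-4*z)*exp(4*z**2/3)/3] = (-8*z*exp(4*z**2/3) + 12*exp(4*z**2/3))*exp(-4*z)/9, which equals f(z).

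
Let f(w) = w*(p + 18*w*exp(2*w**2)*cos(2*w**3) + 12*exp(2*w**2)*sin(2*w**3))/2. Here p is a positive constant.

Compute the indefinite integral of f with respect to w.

F(w) = (p*w**2 + 6*exp(2*w**2)*sin(2*w**3))/4 + C

Since d/dw undoes antidifferentiation here, F'(w) = f(w) is required of F(w).
Check: d/dw[(p*w**2 + 6*exp(2*w**2)*sin(2*w**3))/4] = p*w/2 + 9*w**2*exp(2*w**2)*cos(2*w**3) + 6*w*exp(2*w**2)*sin(2*w**3), which equals f(w).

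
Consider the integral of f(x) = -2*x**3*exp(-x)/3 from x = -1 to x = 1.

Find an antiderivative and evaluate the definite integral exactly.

f has the shape u'v + uv' for u = 2*x**3/3 + 2*x**2 + 4*x + 4 and v = exp(-x) — it is the derivative of the product u*v.
F(x) = (2*x**3 + 6*x**2 + 12*x + 12)*exp(-x)/3 is an antiderivative of f.
Check: d/dx[(2*x**3 + 6*x**2 + 12*x + 12)*exp(-x)/3] = -2*x**3*exp(-x)/3 = f(x).
F(1) = 32*exp(-1)/3; F(-1) = 4*exp(1)/3.
Integral = F(1) - F(-1) = -4*exp(1)/3 + 32*exp(-1)/3.

Antiderivative: F(x) = (2*x**3 + 6*x**2 + 12*x + 12)*exp(-x)/3; value = -4*exp(1)/3 + 32*exp(-1)/3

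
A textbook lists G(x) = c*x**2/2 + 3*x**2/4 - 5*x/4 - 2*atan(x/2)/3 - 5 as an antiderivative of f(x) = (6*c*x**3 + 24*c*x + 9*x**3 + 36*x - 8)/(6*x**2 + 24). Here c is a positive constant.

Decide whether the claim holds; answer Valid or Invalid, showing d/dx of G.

Invalid: d/dx[G] - f = -5/4, which is not 0.

d/dx[G] = (12*c*x**3 + 48*c*x + 18*x**3 - 15*x**2 + 72*x - 76)/(12*x**2 + 48)
d/dx[G] - f(x) = -5/4 != 0.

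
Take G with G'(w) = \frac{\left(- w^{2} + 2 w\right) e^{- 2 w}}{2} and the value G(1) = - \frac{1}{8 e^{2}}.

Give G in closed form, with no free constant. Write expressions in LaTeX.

Recognize the product-rule pattern: G'(w) = u'v + uv' with u = \frac{w^{2}}{4} - \frac{w}{4} - \frac{1}{8}, v = e^{- 2 w}, so integration by parts undoes it.
A general antiderivative is \frac{\left(2 w^{2} - 2 w - 1\right) e^{- 2 w}}{8} + C.
The condition gives C = - \frac{1}{8 e^{2}} - (- \frac{1}{8 e^{2}}) = 0.
So G(w) = \frac{\left(2 w^{2} - 2 w - 1\right) e^{- 2 w}}{8}.
Check: d/dw[\frac{\left(2 w^{2} - 2 w - 1\right) e^{- 2 w}}{8}] = \frac{\left(- w^{2} + 2 w\right) e^{- 2 w}}{2} = G'(w).

G(w) = \frac{\left(2 w^{2} - 2 w - 1\right) e^{- 2 w}}{8}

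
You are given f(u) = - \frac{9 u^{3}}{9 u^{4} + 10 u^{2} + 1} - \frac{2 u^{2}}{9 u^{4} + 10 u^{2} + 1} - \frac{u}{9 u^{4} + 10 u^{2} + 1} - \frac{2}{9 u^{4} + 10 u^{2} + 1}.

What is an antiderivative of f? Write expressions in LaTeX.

Integrate term by term and add the pieces.
Check: d/du[- \frac{\log{\left(u^{2} + 1 \right)}}{2} - \frac{2 \operatorname{atan}{\left(3 u \right)}}{3}] = \frac{- 9 u^{3} - 2 u^{2} - u - 2}{9 u^{4} + 10 u^{2} + 1}, which equals f(u).

An antiderivative is F(u) = - \frac{\log{\left(u^{2} + 1 \right)}}{2} - \frac{2 \operatorname{atan}{\left(3 u \right)}}{3}.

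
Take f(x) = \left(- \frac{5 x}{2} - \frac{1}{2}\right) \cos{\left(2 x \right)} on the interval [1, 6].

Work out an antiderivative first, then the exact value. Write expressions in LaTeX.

Since d/dx undoes antidifferentiation here, F'(x) = f(x) is required of F(x).
F(x) = - \frac{5 x \sin{\left(2 x \right)}}{4} - \frac{\sin{\left(2 x \right)}}{4} - \frac{5 \cos{\left(2 x \right)}}{8} is an antiderivative of f.
Check: d/dx[- \frac{5 x \sin{\left(2 x \right)}}{4} - \frac{\sin{\left(2 x \right)}}{4} - \frac{5 \cos{\left(2 x \right)}}{8}] = - \frac{5 x \cos{\left(2 x \right)}}{2} - \frac{\cos{\left(2 x \right)}}{2}, which equals f(x).
F(6) = - \frac{5 \cos{\left(12 \right)}}{8} - \frac{31 \sin{\left(12 \right)}}{4}; F(1) = - \frac{3 \sin{\left(2 \right)}}{2} - \frac{5 \cos{\left(2 \right)}}{8}.
Integral = F(6) - F(1) = - \frac{5 \cos{\left(12 \right)}}{8} + \frac{5 \cos{\left(2 \right)}}{8} + \frac{3 \sin{\left(2 \right)}}{2} - \frac{31 \sin{\left(12 \right)}}{4}.

Antiderivative: F(x) = - \frac{5 x \sin{\left(2 x \right)}}{4} - \frac{\sin{\left(2 x \right)}}{4} - \frac{5 \cos{\left(2 x \right)}}{8}; value = - \frac{5 \cos{\left(12 \right)}}{8} + \frac{5 \cos{\left(2 \right)}}{8} + \frac{3 \sin{\left(2 \right)}}{2} - \frac{31 \sin{\left(12 \right)}}{4}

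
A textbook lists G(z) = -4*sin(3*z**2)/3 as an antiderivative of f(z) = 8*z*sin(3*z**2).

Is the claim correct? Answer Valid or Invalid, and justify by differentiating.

d/dz[G] = -8*z*cos(3*z**2)
d/dz[G] - f(z) = -8*z*sin(3*z**2) - 8*z*cos(3*z**2) != 0.

Invalid: d/dz[G] - f = -8*z*sin(3*z**2) - 8*z*cos(3*z**2), which is not 0.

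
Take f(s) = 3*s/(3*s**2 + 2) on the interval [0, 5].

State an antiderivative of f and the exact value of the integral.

f matches the chain-rule pattern g'(h)*h' with inner function h(s) = 3*s**2 + 2; substituting u = h(s) collapses the integral.
F(s) = log(3*s**2 + 2)/2 is an antiderivative of f.
Check: d/ds[log(3*s**2 + 2)/2] = 3*s/(3*s**2 + 2) = f(s).
F(5) = log(77)/2; F(0) = log(2)/2.
Integral = F(5) - F(0) = -log(2)/2 + log(77)/2.

Antiderivative: F(s) = log(3*s**2 + 2)/2; value = -log(2)/2 + log(77)/2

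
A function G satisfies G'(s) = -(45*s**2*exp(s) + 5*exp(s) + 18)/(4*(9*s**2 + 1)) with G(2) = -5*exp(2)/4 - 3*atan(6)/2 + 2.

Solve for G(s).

G(s) = -5*exp(s)/4 - 3*atan(3*s)/2 + 2

A candidate passes only if d/ds[G] lands on the given G'(s) exactly.
A general antiderivative is -5*exp(s)/4 - 3*atan(3*s)/2 + C.
The condition gives C = -5*exp(2)/4 - 3*atan(6)/2 + 2 - (-5*exp(2)/4 - 3*atan(6)/2) = 2.
So G(s) = -5*exp(s)/4 - 3*atan(3*s)/2 + 2.
Check: d/ds[-5*exp(s)/4 - 3*atan(3*s)/2 + 2] = (-45*s**2*exp(s) - 5*exp(s) - 18)/(36*s**2 + 4), which equals G'(s).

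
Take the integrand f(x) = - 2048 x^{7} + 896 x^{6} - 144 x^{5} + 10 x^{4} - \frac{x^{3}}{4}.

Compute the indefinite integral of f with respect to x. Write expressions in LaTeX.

The substitution u = - 4 x^{2} + \frac{x}{2} works: f is exactly (dF/du)*(du/dx) for that inner function.
Check: d/dx[- 256 x^{8} + 128 x^{7} - 24 x^{6} + 2 x^{5} - \frac{x^{4}}{16}] = - 2048 x^{7} + 896 x^{6} - 144 x^{5} + 10 x^{4} - \frac{x^{3}}{4} = f(x).

F(x) = - 256 x^{8} + 128 x^{7} - 24 x^{6} + 2 x^{5} - \frac{x^{4}}{16} + C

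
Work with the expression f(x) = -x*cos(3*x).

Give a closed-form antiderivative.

An antiderivative is F(x) = (-3*x*sin(3*x) - cos(3*x))/9.

Since d/dx undoes antidifferentiation here, F'(x) = f(x) is required of F(x).
Check: d/dx[(-3*x*sin(3*x) - cos(3*x))/9] = -x*cos(3*x) = f(x).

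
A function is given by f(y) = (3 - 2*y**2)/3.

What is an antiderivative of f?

For F(y) to be correct the identity F'(y) - f(y) = 0 must hold.
Check: d/dy[-2*y**3/9 + y] = 1 - 2*y**2/3, which equals f(y).

An antiderivative is F(y) = -2*y**3/9 + y.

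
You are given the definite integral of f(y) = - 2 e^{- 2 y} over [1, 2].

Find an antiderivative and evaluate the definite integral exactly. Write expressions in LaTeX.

Antiderivative: F(y) = e^{- 2 y}; value = - \frac{1}{e^{2}} + e^{-4}

For F(y) to be correct the identity F'(y) - f(y) = 0 must hold.
F(y) = e^{- 2 y} is an antiderivative of f.
Check: d/dy[e^{- 2 y}] = - 2 e^{- 2 y} = f(y).
F(2) = e^{-4}; F(1) = e^{-2}.
Integral = F(2) - F(1) = - \frac{1}{e^{2}} + e^{-4}.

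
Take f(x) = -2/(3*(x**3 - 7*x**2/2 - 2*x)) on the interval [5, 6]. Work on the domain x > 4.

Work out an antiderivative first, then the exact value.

Antiderivative: F(x) = log(x)/3 - log(x - 4)/27 - 8*log(x + 1/2)/27; value = -8*log(13/2)/27 - log(5)/3 - log(2)/27 + 8*log(11/2)/27 + log(6)/3

The denominator factors as 3*x*(x - 4)*(2*x + 1); partial fractions split f into directly integrable pieces: -16/(27*(2*x + 1)) - 1/(27*(x - 4)) + 1/(3*x).
F(x) = log(x)/3 - log(x - 4)/27 - 8*log(x + 1/2)/27 is an antiderivative of f.
Check: d/dx[log(x)/3 - log(x - 4)/27 - 8*log(x + 1/2)/27] = -4/(6*x**3 - 21*x**2 - 12*x), which equals f(x).
F(6) = -8*log(13/2)/27 - log(2)/27 + log(6)/3; F(5) = -8*log(11/2)/27 + log(5)/3.
Integral = F(6) - F(5) = -8*log(13/2)/27 - log(5)/3 - log(2)/27 + 8*log(11/2)/27 + log(6)/3.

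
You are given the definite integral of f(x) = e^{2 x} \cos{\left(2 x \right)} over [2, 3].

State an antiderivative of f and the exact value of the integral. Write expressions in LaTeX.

Since d/dx undoes antidifferentiation here, F'(x) = f(x) is required of F(x).
F(x) = \frac{e^{2 x} \sin{\left(2 x \right)}}{4} + \frac{e^{2 x} \cos{\left(2 x \right)}}{4} is an antiderivative of f.
Check: d/dx[\frac{e^{2 x} \sin{\left(2 x \right)}}{4} + \frac{e^{2 x} \cos{\left(2 x \right)}}{4}] = e^{2 x} \cos{\left(2 x \right)} = f(x).
F(3) = \frac{e^{6} \sin{\left(6 \right)}}{4} + \frac{e^{6} \cos{\left(6 \right)}}{4}; F(2) = \frac{e^{4} \sin{\left(4 \right)}}{4} + \frac{e^{4} \cos{\left(4 \right)}}{4}.
Integral = F(3) - F(2) = \frac{e^{6} \sin{\left(6 \right)}}{4} - \frac{e^{4} \cos{\left(4 \right)}}{4} - \frac{e^{4} \sin{\left(4 \right)}}{4} + \frac{e^{6} \cos{\left(6 \right)}}{4}.

Antiderivative: F(x) = \frac{e^{2 x} \sin{\left(2 x \right)}}{4} + \frac{e^{2 x} \cos{\left(2 x \right)}}{4}; value = \frac{e^{6} \sin{\left(6 \right)}}{4} - \frac{e^{4} \cos{\left(4 \right)}}{4} - \frac{e^{4} \sin{\left(4 \right)}}{4} + \frac{e^{6} \cos{\left(6 \right)}}{4}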